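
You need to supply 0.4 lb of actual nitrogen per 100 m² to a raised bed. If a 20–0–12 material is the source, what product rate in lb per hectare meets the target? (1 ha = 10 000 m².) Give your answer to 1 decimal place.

200.0 lb of product per hectare

Product per 100 m² = 0.4 / 20% = 2 lb.
Convert to per hectare: 2 × 100 = 200 lb.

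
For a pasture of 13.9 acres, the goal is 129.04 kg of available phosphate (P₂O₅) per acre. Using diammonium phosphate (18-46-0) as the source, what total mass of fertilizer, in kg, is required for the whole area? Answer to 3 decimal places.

Product per acre = 129.04 / 46% = 280.522 kg.
Total product = 280.522 × 13.9 = 3899.2522 kg.

3899.252 kg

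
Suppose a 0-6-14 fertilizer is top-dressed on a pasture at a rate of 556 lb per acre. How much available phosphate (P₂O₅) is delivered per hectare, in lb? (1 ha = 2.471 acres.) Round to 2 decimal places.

82.43 lb P₂O₅ per hectare

P₂O₅ per acre = 556 × 6% = 33.36 lb.
Convert to per hectare: 33.36 × 2.471 = 82.4326 lb.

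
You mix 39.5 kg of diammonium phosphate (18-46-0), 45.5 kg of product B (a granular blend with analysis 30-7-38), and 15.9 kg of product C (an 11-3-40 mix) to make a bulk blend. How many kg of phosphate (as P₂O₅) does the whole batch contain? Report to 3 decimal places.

P₂O₅ mass = 46%×39.5 + 7%×45.5 + 3%×15.9 = 21.832 kg.

21.832 kg P₂O₅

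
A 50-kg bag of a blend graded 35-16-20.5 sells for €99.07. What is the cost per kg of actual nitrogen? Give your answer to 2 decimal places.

N in bag = 50 × 35% = 17.5 kg.
Cost per kg N = €99.07 / 17.5 = €5.6611.

€5.66 per kg N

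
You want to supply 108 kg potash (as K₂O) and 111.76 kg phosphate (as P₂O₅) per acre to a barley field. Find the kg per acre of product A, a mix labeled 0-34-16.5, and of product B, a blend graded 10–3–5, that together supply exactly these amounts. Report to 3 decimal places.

194.855 kg product A, 1516.979 kg product B

Per-acre balance (a = product A, b = product B):
K₂O: 0.165·a + 0.05·b = 108
P₂O₅: 0.34·a + 0.03·b = 111.76
Eliminate a: (row1) − 0.165/0.34·(row2) → 0.0354412·b = 53.7635, so b = 1516.9793.
Back-substitute: a = (108 − 0.05·1516.9793) / 0.165 = 194.8548.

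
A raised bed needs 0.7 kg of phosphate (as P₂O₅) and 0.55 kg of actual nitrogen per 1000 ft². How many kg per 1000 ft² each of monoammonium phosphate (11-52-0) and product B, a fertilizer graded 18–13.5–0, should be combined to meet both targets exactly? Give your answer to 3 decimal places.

Per-1000 ft² balance (a = monoammonium phosphate, b = product B):
P₂O₅: 0.52·a + 0.135·b = 0.7
N: 0.11·a + 0.18·b = 0.55
Eliminate a: (row1) − 0.52/0.11·(row2) → -0.715909·b = -1.9, so b = 2.65397.
Back-substitute: a = (0.7 − 0.135·2.65397) / 0.52 = 0.657143.

0.657 kg monoammonium phosphate, 2.654 kg product B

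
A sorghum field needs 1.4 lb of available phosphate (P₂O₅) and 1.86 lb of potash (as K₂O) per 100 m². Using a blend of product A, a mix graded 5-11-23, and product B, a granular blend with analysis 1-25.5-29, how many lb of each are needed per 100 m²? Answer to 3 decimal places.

2.553 lb product A, 4.389 lb product B

With a, b = lb per 100 m² of product A and product B:
P₂O₅: 0.11·a + 0.255·b = 1.4
K₂O: 0.23·a + 0.29·b = 1.86
Eliminate b: (row1) − 0.255/0.29·(row2) → -0.0922414·a = -0.235517, so a = 2.55327.
Then b = (1.86 − 0.23·2.55327) / 0.29 = 4.38879.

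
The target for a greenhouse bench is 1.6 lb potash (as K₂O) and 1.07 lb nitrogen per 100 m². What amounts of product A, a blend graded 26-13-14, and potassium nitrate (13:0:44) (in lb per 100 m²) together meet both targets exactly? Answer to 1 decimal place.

Per-100 m² balance (a = product A, b = potassium nitrate):
K₂O: 0.14·a + 0.44·b = 1.6
N: 0.26·a + 0.13·b = 1.07
Eliminate a: (row1) − 0.14/0.26·(row2) → 0.37·b = 1.02385, so b = 2.76715.
Back-substitute: a = (1.6 − 0.44·2.76715) / 0.14 = 2.73181.

2.7 lb product A, 2.8 lb potassium nitrate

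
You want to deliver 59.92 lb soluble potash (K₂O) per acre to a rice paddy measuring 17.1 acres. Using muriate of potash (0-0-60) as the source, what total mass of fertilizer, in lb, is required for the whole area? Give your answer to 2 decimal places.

1707.72 lb

Product per acre = 59.92 / 60% = 99.8667 lb.
Total product = 99.8667 × 17.1 = 1707.72 lb.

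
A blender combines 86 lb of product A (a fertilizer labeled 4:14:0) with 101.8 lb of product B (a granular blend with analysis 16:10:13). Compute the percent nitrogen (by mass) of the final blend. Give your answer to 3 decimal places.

Total mass = 86 + 101.8 = 187.8 lb.
N mass = 4%×86 + 16%×101.8 = 19.728 lb.
% N = 19.728 / 187.8 = 10.5048%.

10.505% N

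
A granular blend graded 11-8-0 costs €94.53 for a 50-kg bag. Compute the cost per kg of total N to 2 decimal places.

€17.19 per kg N

N in bag = 50 × 11% = 5.5 kg.
Cost per kg N = €94.53 / 5.5 = €17.1873.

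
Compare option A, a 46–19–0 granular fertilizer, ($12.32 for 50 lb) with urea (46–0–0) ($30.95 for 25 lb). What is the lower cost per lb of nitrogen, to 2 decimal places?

option A: N per bag = 50 × 46% = 23 lb; cost = 12.32 / 23 = $0.5357/lb N.
urea: N per bag = 25 × 46% = 11.5 lb; cost = 30.95 / 11.5 = $2.6913/lb N.
option A is cheaper.

$0.54 per lb N (option A)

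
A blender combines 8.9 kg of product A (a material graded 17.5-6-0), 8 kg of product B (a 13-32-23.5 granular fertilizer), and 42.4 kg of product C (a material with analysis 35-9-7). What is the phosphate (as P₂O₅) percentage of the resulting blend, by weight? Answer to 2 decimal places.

11.65% P₂O₅

Total mass = 8.9 + 8 + 42.4 = 59.3 kg.
P₂O₅ mass = 6%×8.9 + 32%×8 + 9%×42.4 = 6.91 kg.
% P₂O₅ = 6.91 / 59.3 = 11.6526%.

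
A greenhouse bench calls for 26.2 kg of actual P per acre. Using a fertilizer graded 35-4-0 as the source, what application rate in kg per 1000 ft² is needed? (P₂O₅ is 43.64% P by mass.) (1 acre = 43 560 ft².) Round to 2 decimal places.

34.46 kg of product per thousand sq ft

As P₂O₅: 26.2 / 0.4364 = 60.0367 kg per acre.
Product per acre = 60.0367 / 4% = 1500.92 kg.
Convert to per 1000 ft²: 1500.92 × 0.0229568 = 34.4563 kg.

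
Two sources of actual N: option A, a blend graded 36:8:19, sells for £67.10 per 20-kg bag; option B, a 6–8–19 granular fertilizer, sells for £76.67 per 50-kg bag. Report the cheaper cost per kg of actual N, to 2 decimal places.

£9.32 per kg N (option A)

option A: N per bag = 20 × 36% = 7.2 kg; cost = 67.10 / 7.2 = £9.3194/kg N.
option B: N per bag = 50 × 6% = 3 kg; cost = 76.67 / 3 = £25.5567/kg N.
option A is cheaper.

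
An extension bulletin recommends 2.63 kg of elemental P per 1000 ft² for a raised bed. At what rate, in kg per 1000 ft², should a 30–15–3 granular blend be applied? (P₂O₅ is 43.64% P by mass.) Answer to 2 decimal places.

As P₂O₅: 2.63 / 0.4364 = 6.02658 kg per 1000 ft².
Product per 1000 ft² = 6.02658 / 15% = 40.1772 kg.

40.18 kg of product per thousand sq ft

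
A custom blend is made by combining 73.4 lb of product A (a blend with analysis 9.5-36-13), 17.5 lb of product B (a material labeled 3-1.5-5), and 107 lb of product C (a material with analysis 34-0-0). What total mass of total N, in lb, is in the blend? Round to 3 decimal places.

N mass = 9.5%×73.4 + 3%×17.5 + 34%×107 = 43.878 lb.

43.878 lb N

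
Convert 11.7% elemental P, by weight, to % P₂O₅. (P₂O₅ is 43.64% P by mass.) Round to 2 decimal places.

%P₂O₅ = 11.7 / 0.4364 = 26.8103%.

26.81% P₂O₅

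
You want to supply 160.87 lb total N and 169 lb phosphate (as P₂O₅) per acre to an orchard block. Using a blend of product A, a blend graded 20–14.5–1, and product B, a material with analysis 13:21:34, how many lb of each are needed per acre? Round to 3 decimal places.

Let a = lb of product A, b = lb of product B (per acre).
N: 0.2·a + 0.13·b = 160.87
P₂O₅: 0.145·a + 0.21·b = 169
Eliminate b: (row1) − 0.13/0.21·(row2) → 0.110238·a = 56.251, so a = 510.2678.
Then b = (169 − 0.145·510.2678) / 0.21 = 452.4341.

510.268 lb product A, 452.434 lb product B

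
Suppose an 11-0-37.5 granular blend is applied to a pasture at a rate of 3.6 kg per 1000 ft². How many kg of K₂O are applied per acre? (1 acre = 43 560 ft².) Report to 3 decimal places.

58.806 kg K₂O per acre

K₂O per 1000 ft² = 3.6 × 37.5% = 1.35 kg.
Convert to per acre: 1.35 × 43.56 = 58.806 kg.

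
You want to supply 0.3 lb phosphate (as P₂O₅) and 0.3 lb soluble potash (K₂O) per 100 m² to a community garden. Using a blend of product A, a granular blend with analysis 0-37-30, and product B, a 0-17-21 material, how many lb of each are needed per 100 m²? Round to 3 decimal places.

0.449 lb product A, 0.787 lb product B

Let a = lb of product A, b = lb of product B (per 100 m²).
P₂O₅: 0.37·a + 0.17·b = 0.3
K₂O: 0.3·a + 0.21·b = 0.3
Eliminate a: (row1) − 0.37/0.3·(row2) → -0.089·b = -0.07, so b = 0.786517.
Back-substitute: a = (0.3 − 0.17·0.786517) / 0.37 = 0.449438.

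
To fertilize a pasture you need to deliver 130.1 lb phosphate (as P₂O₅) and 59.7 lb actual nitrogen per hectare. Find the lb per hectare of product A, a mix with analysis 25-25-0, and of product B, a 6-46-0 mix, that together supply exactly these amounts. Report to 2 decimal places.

196.56 lb product A, 176.00 lb product B

Per-hectare balance (a = product A, b = product B):
P₂O₅: 0.25·a + 0.46·b = 130.1
N: 0.25·a + 0.06·b = 59.7
From row1: a = (130.1 − 0.46·b) / 0.25.
Into row2: 0.25·(130.1 − 0.46·b)/0.25 + 0.06·b = 59.7 → b = 176, a = 196.56.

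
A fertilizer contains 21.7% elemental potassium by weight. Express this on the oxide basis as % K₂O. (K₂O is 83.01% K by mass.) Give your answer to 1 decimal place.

26.1% K₂O

%K₂O = 21.7 / 0.8301 = 26.1414%.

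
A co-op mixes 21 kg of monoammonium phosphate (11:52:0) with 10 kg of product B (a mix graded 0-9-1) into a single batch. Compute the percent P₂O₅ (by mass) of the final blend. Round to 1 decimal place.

38.1% P₂O₅

Total mass = 21 + 10 = 31 kg.
P₂O₅ mass = 52%×21 + 9%×10 = 11.82 kg.
% P₂O₅ = 11.82 / 31 = 38.129%.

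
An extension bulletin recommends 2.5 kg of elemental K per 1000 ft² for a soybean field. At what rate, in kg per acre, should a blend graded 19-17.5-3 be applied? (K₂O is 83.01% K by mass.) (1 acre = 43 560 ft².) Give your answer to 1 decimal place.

4373.0 kg of product per acre

As K₂O: 2.5 / 0.8301 = 3.01169 kg per 1000 ft².
Product per 1000 ft² = 3.01169 / 3% = 100.39 kg.
Convert to per acre: 100.39 × 43.56 = 4372.97 kg.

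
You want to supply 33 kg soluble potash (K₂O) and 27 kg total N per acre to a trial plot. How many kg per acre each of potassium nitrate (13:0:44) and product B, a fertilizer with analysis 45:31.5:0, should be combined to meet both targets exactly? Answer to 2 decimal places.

With a, b = kg per acre of potassium nitrate and product B:
K₂O: 0.44·a + 0·b = 33
N: 0.13·a + 0.45·b = 27
From row1: a = (33 − 0·b) / 0.44.
Into row2: 0.13·(33 − 0·b)/0.44 + 0.45·b = 27 → b = 38.3333, a = 75.

75.00 kg potassium nitrate, 38.33 kg product B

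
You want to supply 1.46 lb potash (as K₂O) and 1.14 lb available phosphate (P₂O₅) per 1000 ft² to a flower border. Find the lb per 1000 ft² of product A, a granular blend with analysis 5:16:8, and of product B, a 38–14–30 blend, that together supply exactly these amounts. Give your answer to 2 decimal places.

3.74 lb product A, 3.87 lb product B

With a, b = lb per 1000 ft² of product A and product B:
K₂O: 0.08·a + 0.3·b = 1.46
P₂O₅: 0.16·a + 0.14·b = 1.14
Eliminate b: (row1) − 0.3/0.14·(row2) → -0.262857·a = -0.982857, so a = 3.73913.
Then b = (1.14 − 0.16·3.73913) / 0.14 = 3.86957.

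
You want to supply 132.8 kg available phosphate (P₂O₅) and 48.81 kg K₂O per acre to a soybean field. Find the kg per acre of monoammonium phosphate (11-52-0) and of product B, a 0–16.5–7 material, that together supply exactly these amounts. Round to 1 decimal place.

With a, b = kg per acre of monoammonium phosphate and product B:
P₂O₅: 0.52·a + 0.165·b = 132.8
K₂O: 0·a + 0.07·b = 48.81
Solving simultaneously: a = 34.1305, b = 697.286.

34.1 kg monoammonium phosphate, 697.3 kg product B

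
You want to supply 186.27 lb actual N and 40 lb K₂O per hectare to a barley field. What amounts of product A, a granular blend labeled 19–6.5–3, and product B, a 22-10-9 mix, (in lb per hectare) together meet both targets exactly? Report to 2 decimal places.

758.50 lb product A, 191.61 lb product B

Let a = lb of product A, b = lb of product B (per hectare).
N: 0.19·a + 0.22·b = 186.27
K₂O: 0.03·a + 0.09·b = 40
Eliminate a: (row1) − 0.19/0.03·(row2) → -0.35·b = -67.0633, so b = 191.6095.
Back-substitute: a = (186.27 − 0.22·191.6095) / 0.19 = 758.5048.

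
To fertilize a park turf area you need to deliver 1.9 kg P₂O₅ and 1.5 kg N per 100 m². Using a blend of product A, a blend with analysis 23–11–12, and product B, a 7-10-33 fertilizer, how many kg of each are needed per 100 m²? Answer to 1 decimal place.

With a, b = kg per 100 m² of product A and product B:
P₂O₅: 0.11·a + 0.1·b = 1.9
N: 0.23·a + 0.07·b = 1.5
Solving simultaneously: a = 1.11111, b = 17.7778.

1.1 kg product A, 17.8 kg product B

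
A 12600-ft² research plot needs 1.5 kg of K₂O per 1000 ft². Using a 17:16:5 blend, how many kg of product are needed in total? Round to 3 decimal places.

Product per 1000 ft² = 1.5 / 5% = 30 kg.
Total product = 30 × 12600 / 1000 = 378 kg.

378.000 kg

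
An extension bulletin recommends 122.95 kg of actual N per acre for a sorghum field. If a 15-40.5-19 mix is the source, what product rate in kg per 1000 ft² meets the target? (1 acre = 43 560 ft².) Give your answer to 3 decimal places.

18.817 kg of product per thousand sq ft

Product per acre = 122.95 / 15% = 819.667 kg.
Convert to per 1000 ft²: 819.667 × 0.0229568 = 18.81696 kg.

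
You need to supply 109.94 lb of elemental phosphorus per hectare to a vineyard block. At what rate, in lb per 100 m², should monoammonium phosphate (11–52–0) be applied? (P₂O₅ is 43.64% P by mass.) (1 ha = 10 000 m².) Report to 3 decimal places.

4.845 lb of product per hundred sq m

As P₂O₅: 109.94 / 0.4364 = 251.925 lb per hectare.
Product per hectare = 251.925 / 52% = 484.471 lb.
Convert to per 100 m²: 484.471 × 0.01 = 4.84471 lb.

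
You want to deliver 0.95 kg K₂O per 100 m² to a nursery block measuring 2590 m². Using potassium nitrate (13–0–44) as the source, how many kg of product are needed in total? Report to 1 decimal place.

55.9 kg

Product per 100 m² = 0.95 / 44% = 2.15909 kg.
Total product = 2.15909 × 2590 / 100 = 55.9205 kg.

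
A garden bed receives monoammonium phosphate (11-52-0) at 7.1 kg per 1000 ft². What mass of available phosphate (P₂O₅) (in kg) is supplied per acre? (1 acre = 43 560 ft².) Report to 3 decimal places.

160.824 kg P₂O₅ per acre

P₂O₅ per 1000 ft² = 7.1 × 52% = 3.692 kg.
Convert to per acre: 3.692 × 43.56 = 160.8235 kg.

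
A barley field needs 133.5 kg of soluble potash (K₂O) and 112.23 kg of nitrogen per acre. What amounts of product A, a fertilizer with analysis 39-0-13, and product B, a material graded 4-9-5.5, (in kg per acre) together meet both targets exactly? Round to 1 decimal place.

Let a = kg of product A, b = kg of product B (per acre).
K₂O: 0.13·a + 0.055·b = 133.5
N: 0.39·a + 0.04·b = 112.23
From row1: a = (133.5 − 0.055·b) / 0.13.
Into row2: 0.39·(133.5 − 0.055·b)/0.13 + 0.04·b = 112.23 → b = 2306.16, a = 51.24.

51.2 kg product A, 2306.2 kg product B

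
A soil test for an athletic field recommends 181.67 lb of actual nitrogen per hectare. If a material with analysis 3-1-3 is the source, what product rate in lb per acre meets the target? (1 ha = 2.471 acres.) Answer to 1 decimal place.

Product per hectare = 181.67 / 3% = 6055.67 lb.
Convert to per acre: 6055.67 × 0.404694 = 2450.69 lb.

2450.7 lb of product per acre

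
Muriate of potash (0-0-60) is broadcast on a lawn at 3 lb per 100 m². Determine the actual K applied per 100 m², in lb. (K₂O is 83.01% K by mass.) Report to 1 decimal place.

K₂O per 100 m² = 3 × 60% = 1.8 lb.
Elemental K = 1.8 × 0.8301 = 1.49418 lb per 100 m².

1.5 lb K per hundred sq m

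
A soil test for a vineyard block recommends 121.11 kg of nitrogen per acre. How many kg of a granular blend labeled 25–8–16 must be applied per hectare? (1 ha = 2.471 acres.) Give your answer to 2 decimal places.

Product per acre = 121.11 / 25% = 484.44 kg.
Convert to per hectare: 484.44 × 2.471 = 1197.051 kg.

1197.05 kg of product per hectare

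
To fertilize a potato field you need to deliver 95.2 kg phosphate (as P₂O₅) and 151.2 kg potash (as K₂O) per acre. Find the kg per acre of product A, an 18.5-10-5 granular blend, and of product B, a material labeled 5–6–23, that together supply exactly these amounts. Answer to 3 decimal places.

Let a = kg of product A, b = kg of product B (per acre).
P₂O₅: 0.1·a + 0.06·b = 95.2
K₂O: 0.05·a + 0.23·b = 151.2
Solving simultaneously: a = 641.2, b = 518.

641.200 kg product A, 518.000 kg product B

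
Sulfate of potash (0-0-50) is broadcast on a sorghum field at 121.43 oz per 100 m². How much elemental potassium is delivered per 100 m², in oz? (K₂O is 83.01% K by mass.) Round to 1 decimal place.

50.4 oz K per hundred sq m

K₂O per 100 m² = 121.43 × 50% = 60.715 oz.
Elemental K = 60.715 × 0.8301 = 50.3995 oz per 100 m².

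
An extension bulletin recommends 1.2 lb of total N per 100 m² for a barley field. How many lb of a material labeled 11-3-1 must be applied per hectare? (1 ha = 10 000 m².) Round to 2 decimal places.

1090.91 lb of product per hectare

Product per 100 m² = 1.2 / 11% = 10.9091 lb.
Convert to per hectare: 10.9091 × 100 = 1090.909 lb.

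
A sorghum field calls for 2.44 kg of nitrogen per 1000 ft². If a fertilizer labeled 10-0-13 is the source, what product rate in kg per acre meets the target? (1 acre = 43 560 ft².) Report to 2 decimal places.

1062.86 kg of product per acre

Product per 1000 ft² = 2.44 / 10% = 24.4 kg.
Convert to per acre: 24.4 × 43.56 = 1062.864 kg.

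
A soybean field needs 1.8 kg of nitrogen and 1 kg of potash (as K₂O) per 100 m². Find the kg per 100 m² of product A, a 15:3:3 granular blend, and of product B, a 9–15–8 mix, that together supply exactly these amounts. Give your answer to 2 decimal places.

5.81 kg product A, 10.32 kg product B

Let a = kg of product A, b = kg of product B (per 100 m²).
N: 0.15·a + 0.09·b = 1.8
K₂O: 0.03·a + 0.08·b = 1
From row1: a = (1.8 − 0.09·b) / 0.15.
Into row2: 0.03·(1.8 − 0.09·b)/0.15 + 0.08·b = 1 → b = 10.3226, a = 5.80645.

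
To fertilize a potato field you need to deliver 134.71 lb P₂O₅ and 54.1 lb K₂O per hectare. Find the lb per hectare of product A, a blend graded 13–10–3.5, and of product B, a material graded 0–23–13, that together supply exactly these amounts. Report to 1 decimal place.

1024.1 lb product A, 140.4 lb product B

Per-hectare balance (a = product A, b = product B):
P₂O₅: 0.1·a + 0.23·b = 134.71
K₂O: 0.035·a + 0.13·b = 54.1
Eliminate a: (row1) − 0.1/0.035·(row2) → -0.141429·b = -19.8614, so b = 140.434.
Back-substitute: a = (134.71 − 0.23·140.434) / 0.1 = 1024.101.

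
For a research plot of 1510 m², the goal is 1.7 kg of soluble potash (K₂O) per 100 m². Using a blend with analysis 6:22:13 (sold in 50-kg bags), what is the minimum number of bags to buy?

4 bags

Product per 100 m² = 1.7 / 13% = 13.0769 kg.
Total product = 13.0769 × 1510 / 100 = 197.462 kg.
Bags = ⌈197.462 / 50⌉ = 4.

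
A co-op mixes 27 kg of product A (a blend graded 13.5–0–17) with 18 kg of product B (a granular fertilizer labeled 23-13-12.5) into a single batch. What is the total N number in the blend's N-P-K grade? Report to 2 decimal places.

Total mass = 27 + 18 = 45 kg.
N mass = 13.5%×27 + 23%×18 = 7.785 kg.
% N = 7.785 / 45 = 17.3%.

17.30% N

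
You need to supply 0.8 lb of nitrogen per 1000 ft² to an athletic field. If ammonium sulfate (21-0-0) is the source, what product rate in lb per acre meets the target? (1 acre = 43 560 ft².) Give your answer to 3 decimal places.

165.943 lb of product per acre

Product per 1000 ft² = 0.8 / 21% = 3.80952 lb.
Convert to per acre: 3.80952 × 43.56 = 165.9429 lb.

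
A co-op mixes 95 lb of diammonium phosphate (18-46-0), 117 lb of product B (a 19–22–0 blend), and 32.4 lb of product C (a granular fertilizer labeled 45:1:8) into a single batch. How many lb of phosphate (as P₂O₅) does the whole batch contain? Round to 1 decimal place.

69.8 lb P₂O₅

P₂O₅ mass = 46%×95 + 22%×117 + 1%×32.4 = 69.764 lb.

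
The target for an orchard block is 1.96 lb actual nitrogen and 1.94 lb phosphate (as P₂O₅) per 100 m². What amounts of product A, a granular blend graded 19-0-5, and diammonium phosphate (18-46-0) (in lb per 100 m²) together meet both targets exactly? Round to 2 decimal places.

Let a = lb of product A, b = lb of diammonium phosphate (per 100 m²).
N: 0.19·a + 0.18·b = 1.96
P₂O₅: 0·a + 0.46·b = 1.94
Solving simultaneously: a = 6.32037, b = 4.21739.

6.32 lb product A, 4.22 lb diammonium phosphate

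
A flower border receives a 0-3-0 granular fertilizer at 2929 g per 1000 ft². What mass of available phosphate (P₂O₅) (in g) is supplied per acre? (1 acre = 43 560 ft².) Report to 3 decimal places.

P₂O₅ per 1000 ft² = 2929 × 3% = 87.87 g.
Convert to per acre: 87.87 × 43.56 = 3827.6172 g.

3827.617 g P₂O₅ per acre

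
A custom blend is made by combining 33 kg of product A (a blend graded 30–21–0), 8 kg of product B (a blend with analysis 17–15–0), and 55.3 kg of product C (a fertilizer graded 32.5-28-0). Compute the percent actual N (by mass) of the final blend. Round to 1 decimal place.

30.4% N

Total mass = 33 + 8 + 55.3 = 96.3 kg.
N mass = 30%×33 + 17%×8 + 32.5%×55.3 = 29.2325 kg.
% N = 29.2325 / 96.3 = 30.3557%.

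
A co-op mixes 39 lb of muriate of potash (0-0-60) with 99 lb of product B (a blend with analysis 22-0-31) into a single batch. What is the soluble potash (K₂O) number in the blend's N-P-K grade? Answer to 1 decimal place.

Total mass = 39 + 99 = 138 lb.
K₂O mass = 60%×39 + 31%×99 = 54.09 lb.
% K₂O = 54.09 / 138 = 39.1957%.

39.2% K₂O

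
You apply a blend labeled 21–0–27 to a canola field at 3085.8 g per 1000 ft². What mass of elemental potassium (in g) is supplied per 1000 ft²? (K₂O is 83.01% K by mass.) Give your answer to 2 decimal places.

K₂O per 1000 ft² = 3085.8 × 27% = 833.166 g.
Elemental K = 833.166 × 0.8301 = 691.611 g per 1000 ft².

691.61 g K per thousand sq ft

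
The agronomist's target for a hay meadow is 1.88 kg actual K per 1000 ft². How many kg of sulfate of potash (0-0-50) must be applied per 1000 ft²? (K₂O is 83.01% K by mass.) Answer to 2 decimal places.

4.53 kg of product per thousand sq ft

As K₂O: 1.88 / 0.8301 = 2.26479 kg per 1000 ft².
Product per 1000 ft² = 2.26479 / 50% = 4.52957 kg.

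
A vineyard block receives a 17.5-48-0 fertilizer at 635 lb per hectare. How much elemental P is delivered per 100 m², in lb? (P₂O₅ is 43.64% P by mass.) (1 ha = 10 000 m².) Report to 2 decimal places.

P₂O₅ per hectare = 635 × 48% = 304.8 lb.
Elemental P = 304.8 × 0.4364 = 133.015 lb per hectare.
Convert to per 100 m²: 133.015 × 0.01 = 1.33015 lb.

1.33 lb P per hundred sq m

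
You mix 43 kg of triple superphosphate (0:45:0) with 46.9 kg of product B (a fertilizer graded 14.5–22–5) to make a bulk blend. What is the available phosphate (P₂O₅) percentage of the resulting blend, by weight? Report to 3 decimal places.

33.001% P₂O₅

Total mass = 43 + 46.9 = 89.9 kg.
P₂O₅ mass = 45%×43 + 22%×46.9 = 29.668 kg.
% P₂O₅ = 29.668 / 89.9 = 33.0011%.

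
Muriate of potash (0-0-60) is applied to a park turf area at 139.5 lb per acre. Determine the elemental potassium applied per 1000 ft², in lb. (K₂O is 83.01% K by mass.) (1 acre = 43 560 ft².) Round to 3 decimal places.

K₂O per acre = 139.5 × 60% = 83.7 lb.
Elemental K = 83.7 × 0.8301 = 69.4794 lb per acre.
Convert to per 1000 ft²: 69.4794 × 0.0229568 = 1.59503 lb.

1.595 lb K per thousand sq ft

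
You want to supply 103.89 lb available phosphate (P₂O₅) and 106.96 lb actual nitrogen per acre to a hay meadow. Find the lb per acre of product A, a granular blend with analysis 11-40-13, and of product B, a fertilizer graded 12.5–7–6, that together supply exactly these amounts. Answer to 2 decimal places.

130.00 lb product A, 741.28 lb product B

Let a = lb of product A, b = lb of product B (per acre).
P₂O₅: 0.4·a + 0.07·b = 103.89
N: 0.11·a + 0.125·b = 106.96
Eliminate a: (row1) − 0.4/0.11·(row2) → -0.384545·b = -285.055, so b = 741.279.
Back-substitute: a = (103.89 − 0.07·741.279) / 0.4 = 130.001.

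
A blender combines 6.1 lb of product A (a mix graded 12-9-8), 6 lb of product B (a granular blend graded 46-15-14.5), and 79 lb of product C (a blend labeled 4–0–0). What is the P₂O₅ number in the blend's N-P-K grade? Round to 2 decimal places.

1.59% P₂O₅

Total mass = 6.1 + 6 + 79 = 91.1 lb.
P₂O₅ mass = 9%×6.1 + 15%×6 + 0%×79 = 1.449 lb.
% P₂O₅ = 1.449 / 91.1 = 1.59056%.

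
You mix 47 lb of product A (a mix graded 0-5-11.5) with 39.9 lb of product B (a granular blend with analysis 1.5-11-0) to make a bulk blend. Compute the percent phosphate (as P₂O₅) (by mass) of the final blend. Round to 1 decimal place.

Total mass = 47 + 39.9 = 86.9 lb.
P₂O₅ mass = 5%×47 + 11%×39.9 = 6.739 lb.
% P₂O₅ = 6.739 / 86.9 = 7.75489%.

7.8% P₂O₅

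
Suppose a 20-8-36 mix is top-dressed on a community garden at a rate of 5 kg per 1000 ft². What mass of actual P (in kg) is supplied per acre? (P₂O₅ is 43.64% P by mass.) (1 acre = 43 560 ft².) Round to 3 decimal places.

7.604 kg P per acre

P₂O₅ per 1000 ft² = 5 × 8% = 0.4 kg.
Elemental P = 0.4 × 0.4364 = 0.17456 kg per 1000 ft².
Convert to per acre: 0.17456 × 43.56 = 7.60383 kg.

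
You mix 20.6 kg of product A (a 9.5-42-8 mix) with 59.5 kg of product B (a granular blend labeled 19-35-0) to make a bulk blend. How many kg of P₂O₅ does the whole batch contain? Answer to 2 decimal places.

P₂O₅ mass = 42%×20.6 + 35%×59.5 = 29.477 kg.

29.48 kg P₂O₅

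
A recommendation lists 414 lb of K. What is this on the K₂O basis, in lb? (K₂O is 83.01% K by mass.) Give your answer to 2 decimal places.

498.74 lb K₂O

K₂O = 414 / 0.8301 = 498.735 lb.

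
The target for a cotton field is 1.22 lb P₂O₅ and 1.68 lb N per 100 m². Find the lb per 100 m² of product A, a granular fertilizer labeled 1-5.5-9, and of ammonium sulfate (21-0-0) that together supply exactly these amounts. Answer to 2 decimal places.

Per-100 m² balance (a = product A, b = ammonium sulfate):
P₂O₅: 0.055·a + 0·b = 1.22
N: 0.01·a + 0.21·b = 1.68
From row1: a = (1.22 − 0·b) / 0.055.
Into row2: 0.01·(1.22 − 0·b)/0.055 + 0.21·b = 1.68 → b = 6.94372, a = 22.1818.

22.18 lb product A, 6.94 lb ammonium sulfate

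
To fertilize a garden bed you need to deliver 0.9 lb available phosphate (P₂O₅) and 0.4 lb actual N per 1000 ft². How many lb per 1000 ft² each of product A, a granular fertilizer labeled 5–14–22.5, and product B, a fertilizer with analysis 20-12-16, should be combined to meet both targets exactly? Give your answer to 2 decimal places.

6.00 lb product A, 0.50 lb product B

Per-1000 ft² balance (a = product A, b = product B):
P₂O₅: 0.14·a + 0.12·b = 0.9
N: 0.05·a + 0.2·b = 0.4
Eliminate a: (row1) − 0.14/0.05·(row2) → -0.44·b = -0.22, so b = 0.5.
Back-substitute: a = (0.9 − 0.12·0.5) / 0.14 = 6.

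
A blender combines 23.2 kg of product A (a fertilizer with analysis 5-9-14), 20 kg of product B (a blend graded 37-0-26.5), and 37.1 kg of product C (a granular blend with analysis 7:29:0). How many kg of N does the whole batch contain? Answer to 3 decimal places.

11.157 kg N

N mass = 5%×23.2 + 37%×20 + 7%×37.1 = 11.157 kg.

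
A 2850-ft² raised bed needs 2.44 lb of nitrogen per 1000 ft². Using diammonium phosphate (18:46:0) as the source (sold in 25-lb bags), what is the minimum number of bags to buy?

2 bags

Product per 1000 ft² = 2.44 / 18% = 13.5556 lb.
Total product = 13.5556 × 2850 / 1000 = 38.6333 lb.
Bags = ⌈38.6333 / 25⌉ = 2.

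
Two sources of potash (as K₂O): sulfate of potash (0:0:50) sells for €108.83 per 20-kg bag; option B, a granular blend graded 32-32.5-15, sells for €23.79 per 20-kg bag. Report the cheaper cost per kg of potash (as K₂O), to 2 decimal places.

sulfate of potash: K₂O per bag = 20 × 50% = 10 kg; cost = 108.83 / 10 = €10.8830/kg K₂O.
option B: K₂O per bag = 20 × 15% = 3 kg; cost = 23.79 / 3 = €7.9300/kg K₂O.
option B is cheaper.

€7.93 per kg K₂O (option B)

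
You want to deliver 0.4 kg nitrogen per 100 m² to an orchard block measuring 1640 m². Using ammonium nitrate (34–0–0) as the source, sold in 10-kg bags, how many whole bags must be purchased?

Product per 100 m² = 0.4 / 34% = 1.17647 kg.
Total product = 1.17647 × 1640 / 100 = 19.2941 kg.
Bags = ⌈19.2941 / 10⌉ = 2.

2 bags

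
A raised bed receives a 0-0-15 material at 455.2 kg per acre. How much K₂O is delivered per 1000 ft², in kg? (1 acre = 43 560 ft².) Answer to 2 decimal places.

1.57 kg K₂O per thousand sq ft

K₂O per acre = 455.2 × 15% = 68.28 kg.
Convert to per 1000 ft²: 68.28 × 0.0229568 = 1.56749 kg.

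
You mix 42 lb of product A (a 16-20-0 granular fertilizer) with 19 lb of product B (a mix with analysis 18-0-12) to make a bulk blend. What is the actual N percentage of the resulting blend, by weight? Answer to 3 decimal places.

Total mass = 42 + 19 = 61 lb.
N mass = 16%×42 + 18%×19 = 10.14 lb.
% N = 10.14 / 61 = 16.62295%.

16.623% N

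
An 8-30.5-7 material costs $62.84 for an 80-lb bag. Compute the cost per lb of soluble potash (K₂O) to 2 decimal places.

$11.22 per lb K₂O

K₂O in bag = 80 × 7% = 5.6 lb.
Cost per lb K₂O = $62.84 / 5.6 = $11.2214.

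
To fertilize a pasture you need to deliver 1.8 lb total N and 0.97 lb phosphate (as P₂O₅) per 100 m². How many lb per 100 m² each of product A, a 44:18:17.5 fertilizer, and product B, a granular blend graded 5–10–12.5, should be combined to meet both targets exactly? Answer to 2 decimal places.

3.76 lb product A, 2.94 lb product B

With a, b = lb per 100 m² of product A and product B:
N: 0.44·a + 0.05·b = 1.8
P₂O₅: 0.18·a + 0.1·b = 0.97
From row1: a = (1.8 − 0.05·b) / 0.44.
Into row2: 0.18·(1.8 − 0.05·b)/0.44 + 0.1·b = 0.97 → b = 2.93714, a = 3.75714.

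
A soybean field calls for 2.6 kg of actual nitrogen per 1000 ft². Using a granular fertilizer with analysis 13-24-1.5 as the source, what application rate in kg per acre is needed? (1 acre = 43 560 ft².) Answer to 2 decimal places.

Product per 1000 ft² = 2.6 / 13% = 20 kg.
Convert to per acre: 20 × 43.56 = 871.2 kg.

871.20 kg of product per acre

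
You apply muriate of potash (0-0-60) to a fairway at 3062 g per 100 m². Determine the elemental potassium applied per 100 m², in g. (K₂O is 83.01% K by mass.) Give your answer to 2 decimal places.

K₂O per 100 m² = 3062 × 60% = 1837.2 g.
Elemental K = 1837.2 × 0.8301 = 1525.0597 g per 100 m².

1525.06 g K per hundred sq m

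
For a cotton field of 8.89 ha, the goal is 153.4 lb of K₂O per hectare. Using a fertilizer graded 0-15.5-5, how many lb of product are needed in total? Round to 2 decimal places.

27274.52 lb

Product per hectare = 153.4 / 5% = 3068 lb.
Total product = 3068 × 8.89 = 27274.52 lb.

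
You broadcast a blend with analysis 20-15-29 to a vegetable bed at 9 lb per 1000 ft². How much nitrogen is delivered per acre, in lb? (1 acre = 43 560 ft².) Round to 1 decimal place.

78.4 lb N per acre

nitrogen per 1000 ft² = 9 × 20% = 1.8 lb.
Convert to per acre: 1.8 × 43.56 = 78.408 lb.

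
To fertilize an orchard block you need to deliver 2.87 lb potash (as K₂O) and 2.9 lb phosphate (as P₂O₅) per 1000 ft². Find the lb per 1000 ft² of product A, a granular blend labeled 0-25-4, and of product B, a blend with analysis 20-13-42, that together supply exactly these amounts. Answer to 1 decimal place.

8.5 lb product A, 6.0 lb product B

With a, b = lb per 1000 ft² of product A and product B:
K₂O: 0.04·a + 0.42·b = 2.87
P₂O₅: 0.25·a + 0.13·b = 2.9
Eliminate a: (row1) − 0.04/0.25·(row2) → 0.3992·b = 2.406, so b = 6.02705.
Back-substitute: a = (2.87 − 0.42·6.02705) / 0.04 = 8.46593.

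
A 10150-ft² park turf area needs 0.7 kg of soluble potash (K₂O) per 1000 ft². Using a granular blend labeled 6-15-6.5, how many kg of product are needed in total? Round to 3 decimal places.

Product per 1000 ft² = 0.7 / 6.5% = 10.7692 kg.
Total product = 10.7692 × 10150 / 1000 = 109.3077 kg.

109.308 kg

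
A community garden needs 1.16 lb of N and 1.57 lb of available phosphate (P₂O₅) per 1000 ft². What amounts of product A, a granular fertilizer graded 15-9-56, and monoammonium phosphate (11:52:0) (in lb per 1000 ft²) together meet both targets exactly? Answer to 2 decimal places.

Let a = lb of product A, b = lb of monoammonium phosphate (per 1000 ft²).
N: 0.15·a + 0.11·b = 1.16
P₂O₅: 0.09·a + 0.52·b = 1.57
Solving simultaneously: a = 6.32159, b = 1.92511.

6.32 lb product A, 1.93 lb monoammonium phosphate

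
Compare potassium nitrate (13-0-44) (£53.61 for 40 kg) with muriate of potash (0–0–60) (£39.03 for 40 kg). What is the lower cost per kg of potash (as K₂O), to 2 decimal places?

potassium nitrate: K₂O per bag = 40 × 44% = 17.6 kg; cost = 53.61 / 17.6 = £3.0460/kg K₂O.
muriate of potash: K₂O per bag = 40 × 60% = 24 kg; cost = 39.03 / 24 = £1.6262/kg K₂O.
muriate of potash is cheaper.

£1.63 per kg K₂O (muriate of potash)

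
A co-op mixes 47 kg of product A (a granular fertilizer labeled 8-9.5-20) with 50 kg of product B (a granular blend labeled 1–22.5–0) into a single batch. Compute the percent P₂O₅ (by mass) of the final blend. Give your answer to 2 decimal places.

16.20% P₂O₅

Total mass = 47 + 50 = 97 kg.
P₂O₅ mass = 9.5%×47 + 22.5%×50 = 15.715 kg.
% P₂O₅ = 15.715 / 97 = 16.201%.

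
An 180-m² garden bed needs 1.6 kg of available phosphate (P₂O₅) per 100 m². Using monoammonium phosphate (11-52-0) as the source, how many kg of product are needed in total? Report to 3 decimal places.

Product per 100 m² = 1.6 / 52% = 3.07692 kg.
Total product = 3.07692 × 180 / 100 = 5.53846 kg.

5.538 kg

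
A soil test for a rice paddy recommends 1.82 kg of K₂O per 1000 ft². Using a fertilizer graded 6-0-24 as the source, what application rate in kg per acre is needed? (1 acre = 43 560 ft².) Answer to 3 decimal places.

330.330 kg of product per acre

Product per 1000 ft² = 1.82 / 24% = 7.58333 kg.
Convert to per acre: 7.58333 × 43.56 = 330.33 kg.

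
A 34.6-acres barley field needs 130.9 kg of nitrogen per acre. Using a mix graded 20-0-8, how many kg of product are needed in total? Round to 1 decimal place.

22645.7 kg

Product per acre = 130.9 / 20% = 654.5 kg.
Total product = 654.5 × 34.6 = 22645.7 kg.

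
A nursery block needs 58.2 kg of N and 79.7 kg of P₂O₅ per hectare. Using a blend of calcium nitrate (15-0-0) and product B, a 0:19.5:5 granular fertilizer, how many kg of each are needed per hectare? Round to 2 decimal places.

Per-hectare balance (a = calcium nitrate, b = product B):
N: 0.15·a + 0·b = 58.2
P₂O₅: 0·a + 0.195·b = 79.7
Solving simultaneously: a = 388, b = 408.718.

388.00 kg calcium nitrate, 408.72 kg product B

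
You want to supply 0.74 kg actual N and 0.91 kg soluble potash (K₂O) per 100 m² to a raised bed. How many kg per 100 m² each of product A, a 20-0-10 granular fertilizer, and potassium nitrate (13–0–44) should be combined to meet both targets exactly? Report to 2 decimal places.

With a, b = kg per 100 m² of product A and potassium nitrate:
N: 0.2·a + 0.13·b = 0.74
K₂O: 0.1·a + 0.44·b = 0.91
Eliminate a: (row1) − 0.2/0.1·(row2) → -0.75·b = -1.08, so b = 1.44.
Back-substitute: a = (0.74 − 0.13·1.44) / 0.2 = 2.764.

2.76 kg product A, 1.44 kg potassium nitrate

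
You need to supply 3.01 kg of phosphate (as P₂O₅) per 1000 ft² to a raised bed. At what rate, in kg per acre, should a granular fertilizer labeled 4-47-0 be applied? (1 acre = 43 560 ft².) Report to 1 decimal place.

Product per 1000 ft² = 3.01 / 47% = 6.40426 kg.
Convert to per acre: 6.40426 × 43.56 = 278.969 kg.

279.0 kg of product per acre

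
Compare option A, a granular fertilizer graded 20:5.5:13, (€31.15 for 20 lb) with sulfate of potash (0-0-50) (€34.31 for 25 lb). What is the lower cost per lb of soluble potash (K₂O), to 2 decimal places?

option A: K₂O per bag = 20 × 13% = 2.6 lb; cost = 31.15 / 2.6 = €11.9808/lb K₂O.
sulfate of potash: K₂O per bag = 25 × 50% = 12.5 lb; cost = 34.31 / 12.5 = €2.7448/lb K₂O.
sulfate of potash is cheaper.

€2.74 per lb K₂O (sulfate of potash)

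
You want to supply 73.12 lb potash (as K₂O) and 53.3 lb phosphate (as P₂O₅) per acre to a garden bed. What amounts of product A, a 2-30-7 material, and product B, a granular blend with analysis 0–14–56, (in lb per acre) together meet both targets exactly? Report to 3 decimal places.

Per-acre balance (a = product A, b = product B):
K₂O: 0.07·a + 0.56·b = 73.12
P₂O₅: 0.3·a + 0.14·b = 53.3
Eliminate b: (row1) − 0.56/0.14·(row2) → -1.13·a = -140.08, so a = 123.9646.
Then b = (53.3 − 0.3·123.9646) / 0.14 = 115.0759.

123.965 lb product A, 115.076 lb product B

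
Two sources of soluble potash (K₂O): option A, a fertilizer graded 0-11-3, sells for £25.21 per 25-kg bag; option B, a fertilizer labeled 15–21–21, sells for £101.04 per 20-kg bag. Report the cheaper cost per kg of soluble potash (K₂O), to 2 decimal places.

£24.06 per kg K₂O (option B)

option A: K₂O per bag = 25 × 3% = 0.75 kg; cost = 25.21 / 0.75 = £33.6133/kg K₂O.
option B: K₂O per bag = 20 × 21% = 4.2 kg; cost = 101.04 / 4.2 = £24.0571/kg K₂O.
option B is cheaper.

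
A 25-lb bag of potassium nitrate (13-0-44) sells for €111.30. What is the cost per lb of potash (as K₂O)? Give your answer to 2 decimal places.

€10.12 per lb K₂O

K₂O in bag = 25 × 44% = 11 lb.
Cost per lb K₂O = €111.30 / 11 = €10.1182.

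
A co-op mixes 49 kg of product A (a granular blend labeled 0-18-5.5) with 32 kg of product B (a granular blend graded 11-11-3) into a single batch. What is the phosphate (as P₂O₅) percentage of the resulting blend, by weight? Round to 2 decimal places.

15.23% P₂O₅

Total mass = 49 + 32 = 81 kg.
P₂O₅ mass = 18%×49 + 11%×32 = 12.34 kg.
% P₂O₅ = 12.34 / 81 = 15.2346%.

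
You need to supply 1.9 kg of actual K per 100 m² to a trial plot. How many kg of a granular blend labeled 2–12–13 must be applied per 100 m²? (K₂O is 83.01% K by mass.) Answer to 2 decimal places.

As K₂O: 1.9 / 0.8301 = 2.28888 kg per 100 m².
Product per 100 m² = 2.28888 / 13% = 17.6068 kg.

17.61 kg of product per hundred sq m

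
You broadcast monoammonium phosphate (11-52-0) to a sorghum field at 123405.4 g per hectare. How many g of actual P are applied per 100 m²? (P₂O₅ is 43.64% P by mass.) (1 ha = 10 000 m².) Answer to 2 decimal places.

280.04 g P per hundred sq m

P₂O₅ per hectare = 123405.4 × 52% = 64170.8 g.
Elemental P = 64170.8 × 0.4364 = 28004.1 g per hectare.
Convert to per 100 m²: 28004.1 × 0.01 = 280.041 g.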